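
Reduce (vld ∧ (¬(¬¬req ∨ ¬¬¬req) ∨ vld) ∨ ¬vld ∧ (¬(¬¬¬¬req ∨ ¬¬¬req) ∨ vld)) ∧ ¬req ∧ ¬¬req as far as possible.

(vld ∧ (¬(¬¬req ∨ ¬¬¬req) ∨ vld) ∨ ¬vld ∧ (¬(¬¬¬¬req ∨ ¬¬¬req) ∨ vld)) ∧ ¬req ∧ ¬¬req
= (vld ∧ (¬(¬¬req ∨ ¬¬¬req) ∨ vld) ∨ ¬vld ∧ (¬(¬¬req ∨ ¬¬¬req) ∨ vld)) ∧ ¬req ∧ ¬¬req   — double negation
= (¬(¬¬req ∨ ¬¬¬req) ∨ vld) ∧ ¬req ∧ ¬¬req   — distribution
= (¬req ∧ ¬¬req ∨ vld) ∧ ¬req ∧ ¬¬req   — De Morgan
= ¬req ∧ ¬¬req   — absorption
= ¬req ∧ req   — double negation
= False   — complement

False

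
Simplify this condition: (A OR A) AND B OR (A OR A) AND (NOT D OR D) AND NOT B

A

(A OR A) AND B OR (A OR A) AND (NOT D OR D) AND NOT B
= (A OR A) AND B OR (A OR A) AND NOT B
= A OR A
= A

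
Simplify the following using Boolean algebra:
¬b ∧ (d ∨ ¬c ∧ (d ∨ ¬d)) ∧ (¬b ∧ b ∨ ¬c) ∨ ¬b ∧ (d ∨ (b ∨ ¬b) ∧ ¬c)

¬b ∧ (d ∨ ¬c)

¬b ∧ (d ∨ ¬c ∧ (d ∨ ¬d)) ∧ (¬b ∧ b ∨ ¬c) ∨ ¬b ∧ (d ∨ (b ∨ ¬b) ∧ ¬c)
= ¬b ∧ (d ∨ ¬c ∧ (d ∨ ¬d)) ∧ (¬b ∧ b ∨ ¬c) ∨ ¬b ∧ (d ∨ ¬c)   [complement / identity]
= ¬b ∧ (d ∨ ¬c ∧ (d ∨ ¬d)) ∧ ¬c ∨ ¬b ∧ (d ∨ ¬c)   [complement / identity]
= ¬b ∧ (d ∨ ¬c) ∧ ¬c ∨ ¬b ∧ (d ∨ ¬c)   [complement / identity]
= ¬b ∧ (d ∨ ¬c)   [absorption]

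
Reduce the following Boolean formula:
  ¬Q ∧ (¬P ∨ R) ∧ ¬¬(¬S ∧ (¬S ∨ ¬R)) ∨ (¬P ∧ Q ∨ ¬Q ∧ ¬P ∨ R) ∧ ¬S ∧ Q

(¬P ∨ R) ∧ ¬S

¬Q ∧ (¬P ∨ R) ∧ ¬¬(¬S ∧ (¬S ∨ ¬R)) ∨ (¬P ∧ Q ∨ ¬Q ∧ ¬P ∨ R) ∧ ¬S ∧ Q
= ¬Q ∧ (¬P ∨ R) ∧ ¬¬¬S ∨ (¬P ∧ Q ∨ ¬Q ∧ ¬P ∨ R) ∧ ¬S ∧ Q
= ¬Q ∧ (¬P ∨ R) ∧ ¬¬¬S ∨ (¬P ∨ R) ∧ ¬S ∧ Q
= ¬Q ∧ (¬P ∨ R) ∧ ¬S ∨ (¬P ∨ R) ∧ ¬S ∧ Q
= (¬P ∨ R) ∧ ¬S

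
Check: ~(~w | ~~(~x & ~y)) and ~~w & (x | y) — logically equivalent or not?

Yes

E1: ~(~w | ~~(~x & ~y))
    = ~(~w | ~(x | y))
    = w & (x | y)
E2: ~~w & (x | y)
    = w & (x | y)
Both reduce to w & (x | y), so they are equivalent.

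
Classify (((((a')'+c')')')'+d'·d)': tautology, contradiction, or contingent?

(((((a')'+c')')')'+d'·d)'
= (((((a')'+c')')')')'   [complement / identity]
= (((a')'+c')')'   [double negation]
= (a')'+c'   [double negation]
= a+c'   [double negation]
This depends on a, c, so it is not a constant.

contingent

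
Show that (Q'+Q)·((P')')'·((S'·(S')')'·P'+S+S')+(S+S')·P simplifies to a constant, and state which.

(Q'+Q)·((P')')'·((S'·(S')')'·P'+S+S')+(S+S')·P
= ((P')')'·((S'·(S')')'·P'+S+S')+(S+S')·P
= ((P')')'·((S+S')·P'+S+S')+(S+S')·P
= P'·((S+S')·P'+S+S')+(S+S')·P
= P'·(S+S')+(S+S')·P
= S+S'
= 1

1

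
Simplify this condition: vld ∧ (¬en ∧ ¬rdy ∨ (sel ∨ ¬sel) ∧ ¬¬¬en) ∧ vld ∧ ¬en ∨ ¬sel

vld ∧ (¬en ∧ ¬rdy ∨ (sel ∨ ¬sel) ∧ ¬¬¬en) ∧ vld ∧ ¬en ∨ ¬sel
= vld ∧ (¬en ∧ ¬rdy ∨ ¬¬¬en) ∧ vld ∧ ¬en ∨ ¬sel
= vld ∧ (¬en ∧ ¬rdy ∨ ¬en) ∧ vld ∧ ¬en ∨ ¬sel
= vld ∧ ¬en ∧ vld ∧ ¬en ∨ ¬sel
= vld ∧ ¬en ∨ ¬sel

vld ∧ ¬en ∨ ¬sel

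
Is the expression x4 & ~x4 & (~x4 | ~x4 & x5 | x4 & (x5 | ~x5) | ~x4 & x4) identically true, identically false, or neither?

identically false

x4 & ~x4 & (~x4 | ~x4 & x5 | x4 & (x5 | ~x5) | ~x4 & x4)
= x4 & ~x4 & (~x4 | x4 & (x5 | ~x5) | ~x4 & x4)
= x4 & ~x4 & (~x4 | x4 | ~x4 & x4)
= x4 & ~x4 & (~x4 | x4)
= x4 & ~x4
= 0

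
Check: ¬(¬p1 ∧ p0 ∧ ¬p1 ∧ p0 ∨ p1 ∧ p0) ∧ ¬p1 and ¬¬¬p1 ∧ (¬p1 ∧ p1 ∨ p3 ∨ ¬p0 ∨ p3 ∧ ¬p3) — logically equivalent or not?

E1: ¬(¬p1 ∧ p0 ∧ ¬p1 ∧ p0 ∨ p1 ∧ p0) ∧ ¬p1
    = ¬(¬p1 ∧ p0 ∨ p1 ∧ p0) ∧ ¬p1   — idempotence
    = ¬p0 ∧ ¬p1   — distribution
E2: ¬¬¬p1 ∧ (¬p1 ∧ p1 ∨ p3 ∨ ¬p0 ∨ p3 ∧ ¬p3)
    = ¬p1 ∧ (¬p1 ∧ p1 ∨ p3 ∨ ¬p0 ∨ p3 ∧ ¬p3)   — double negation
    = ¬p1 ∧ (¬p1 ∧ p1 ∨ p3 ∨ ¬p0)   — complement / identity
    = ¬p1 ∧ (p3 ∨ ¬p0)   — complement / identity
These differ: at p0=1, p1=0, p3=1, E1 = 0 but E2 = 1.

No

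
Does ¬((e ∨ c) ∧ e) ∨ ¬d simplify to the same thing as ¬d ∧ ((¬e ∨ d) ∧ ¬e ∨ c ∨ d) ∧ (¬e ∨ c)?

No

E1: ¬((e ∨ c) ∧ e) ∨ ¬d
    = ¬e ∨ ¬d   — absorption
E2: ¬d ∧ ((¬e ∨ d) ∧ ¬e ∨ c ∨ d) ∧ (¬e ∨ c)
    = ¬d ∧ (¬e ∨ c ∨ d) ∧ (¬e ∨ c)   — absorption
    = ¬d ∧ (¬e ∨ c)   — absorption
These differ: at c=0, d=1, e=0, E1 = 1 but E2 = 0.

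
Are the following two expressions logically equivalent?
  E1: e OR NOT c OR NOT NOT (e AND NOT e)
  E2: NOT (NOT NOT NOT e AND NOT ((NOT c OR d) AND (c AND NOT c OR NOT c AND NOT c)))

Yes

E1: e OR NOT c OR NOT NOT (e AND NOT e)
    = e OR NOT c OR e AND NOT e   [double negation]
    = e OR NOT c   [complement / identity]
E2: NOT (NOT NOT NOT e AND NOT ((NOT c OR d) AND (c AND NOT c OR NOT c AND NOT c)))
    = NOT NOT e OR (NOT c OR d) AND (c AND NOT c OR NOT c AND NOT c)   [De Morgan]
    = e OR (NOT c OR d) AND (c AND NOT c OR NOT c AND NOT c)   [double negation]
    = e OR (NOT c OR d) AND NOT c   [distribution]
    = e OR NOT c   [absorption]
Both reduce to e OR NOT c, so they are equivalent.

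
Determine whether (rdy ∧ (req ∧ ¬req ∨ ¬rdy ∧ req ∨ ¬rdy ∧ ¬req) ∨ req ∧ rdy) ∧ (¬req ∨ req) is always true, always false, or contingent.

contingent

(rdy ∧ (req ∧ ¬req ∨ ¬rdy ∧ req ∨ ¬rdy ∧ ¬req) ∨ req ∧ rdy) ∧ (¬req ∨ req)
= (rdy ∧ (¬rdy ∧ req ∨ ¬rdy ∧ ¬req) ∨ req ∧ rdy) ∧ (¬req ∨ req)   [complement / identity]
= rdy ∧ (¬rdy ∧ req ∨ ¬rdy ∧ ¬req) ∨ req ∧ rdy   [complement / identity]
= rdy ∧ ¬rdy ∨ req ∧ rdy   [distribution]
= req ∧ rdy   [complement / identity]
This depends on rdy, req, so it is not a constant.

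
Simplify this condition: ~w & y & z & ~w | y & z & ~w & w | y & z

y & z

~w & y & z & ~w | y & z & ~w & w | y & z
= y & z & ~w | y & z
= y & z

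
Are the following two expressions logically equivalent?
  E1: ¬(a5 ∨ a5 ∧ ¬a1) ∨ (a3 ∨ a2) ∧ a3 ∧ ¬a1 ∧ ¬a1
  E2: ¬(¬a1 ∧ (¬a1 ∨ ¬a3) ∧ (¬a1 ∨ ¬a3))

E1: ¬(a5 ∨ a5 ∧ ¬a1) ∨ (a3 ∨ a2) ∧ a3 ∧ ¬a1 ∧ ¬a1
    = ¬(a5 ∨ a5 ∧ ¬a1) ∨ (a3 ∨ a2) ∧ a3 ∧ ¬a1   [idempotence]
    = ¬a5 ∨ (a3 ∨ a2) ∧ a3 ∧ ¬a1   [absorption]
    = ¬a5 ∨ a3 ∧ ¬a1   [absorption]
E2: ¬(¬a1 ∧ (¬a1 ∨ ¬a3) ∧ (¬a1 ∨ ¬a3))
    = ¬(¬a1 ∧ (¬a1 ∨ ¬a3))   [idempotence]
    = ¬¬a1   [absorption]
    = a1   [double negation]
These differ: at a1=0, a2=0, a3=0, a5=0, E1 = 1 but E2 = 0.

No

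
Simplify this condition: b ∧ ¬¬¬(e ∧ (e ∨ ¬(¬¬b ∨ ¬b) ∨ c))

b ∧ ¬¬¬(e ∧ (e ∨ ¬(¬¬b ∨ ¬b) ∨ c))
= b ∧ ¬¬¬(e ∧ (e ∨ ¬b ∧ b ∨ c))   (De Morgan)
= b ∧ ¬(e ∧ (e ∨ ¬b ∧ b ∨ c))   (double negation)
= b ∧ ¬(e ∧ (e ∨ c))   (complement / identity)
= b ∧ ¬e   (absorption)

b ∧ ¬e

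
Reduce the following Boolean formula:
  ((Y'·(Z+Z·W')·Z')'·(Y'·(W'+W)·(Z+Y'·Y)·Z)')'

((Y'·(Z+Z·W')·Z')'·(Y'·(W'+W)·(Z+Y'·Y)·Z)')'
= Y'·(Z+Z·W')·Z'+Y'·(W'+W)·(Z+Y'·Y)·Z   (De Morgan)
= Y'·(Z+Z·W')·Z'+Y'·(Z+Y'·Y)·Z   (complement / identity)
= ((Z+Z·W')·Z'+(Z+Y'·Y)·Z)·Y'   (distribution)
= (Z·Z'+(Z+Y'·Y)·Z)·Y'   (absorption)
= (Z·Z'+Z·Z)·Y'   (complement / identity)
= Z·Y'   (distribution)

Z·Y'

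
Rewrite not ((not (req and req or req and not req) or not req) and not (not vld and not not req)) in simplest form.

not ((not (req and req or req and not req) or not req) and not (not vld and not not req))
= not ((not (req and req or req and not req) or not req) and (vld or not req))   [De Morgan]
= not (not req or not (req and req or req and not req) and vld)   [distribution]
= not (not req or not req and vld)   [distribution]
= not not req   [absorption]
= req   [double negation]

req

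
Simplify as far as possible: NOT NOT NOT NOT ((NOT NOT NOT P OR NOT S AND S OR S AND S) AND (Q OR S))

NOT NOT NOT NOT ((NOT NOT NOT P OR NOT S AND S OR S AND S) AND (Q OR S))
= NOT NOT ((NOT NOT NOT P OR NOT S AND S OR S AND S) AND (Q OR S))   (double negation)
= NOT NOT ((NOT P OR NOT S AND S OR S AND S) AND (Q OR S))   (double negation)
= NOT NOT ((NOT P OR S) AND (Q OR S))   (distribution)
= NOT NOT (NOT P AND Q OR S)   (distribution)
= NOT P AND Q OR S   (double negation)

NOT P AND Q OR S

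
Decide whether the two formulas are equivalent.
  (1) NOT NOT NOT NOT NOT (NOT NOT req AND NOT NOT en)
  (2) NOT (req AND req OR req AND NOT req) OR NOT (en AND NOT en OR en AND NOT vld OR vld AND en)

Yes

E1: NOT NOT NOT NOT NOT (NOT NOT req AND NOT NOT en)
    = NOT NOT NOT (NOT NOT req AND NOT NOT en)   [double negation]
    = NOT NOT (NOT req OR NOT en)   [De Morgan]
    = NOT req OR NOT en   [double negation]
E2: NOT (req AND req OR req AND NOT req) OR NOT (en AND NOT en OR en AND NOT vld OR vld AND en)
    = NOT (req AND req OR req AND NOT req) OR NOT (en AND NOT vld OR vld AND en)   [complement / identity]
    = NOT req OR NOT (en AND NOT vld OR vld AND en)   [distribution]
    = NOT req OR NOT en   [distribution]
Both reduce to NOT req OR NOT en, so they are equivalent.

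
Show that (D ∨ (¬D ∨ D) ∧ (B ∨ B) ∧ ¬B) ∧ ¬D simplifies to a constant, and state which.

(D ∨ (¬D ∨ D) ∧ (B ∨ B) ∧ ¬B) ∧ ¬D
= (D ∨ (B ∨ B) ∧ ¬B) ∧ ¬D
= (D ∨ B ∧ ¬B) ∧ ¬D
= D ∧ ¬D
= False

False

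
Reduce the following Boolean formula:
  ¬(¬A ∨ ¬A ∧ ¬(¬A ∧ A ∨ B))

¬(¬A ∨ ¬A ∧ ¬(¬A ∧ A ∨ B))
= ¬(¬A ∨ ¬A ∧ ¬B)   [complement / identity]
= ¬¬A   [absorption]
= A   [double negation]

A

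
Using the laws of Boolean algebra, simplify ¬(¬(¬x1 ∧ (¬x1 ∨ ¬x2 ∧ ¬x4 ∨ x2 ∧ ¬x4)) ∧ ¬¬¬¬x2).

¬(¬(¬x1 ∧ (¬x1 ∨ ¬x2 ∧ ¬x4 ∨ x2 ∧ ¬x4)) ∧ ¬¬¬¬x2)
= ¬x1 ∧ (¬x1 ∨ ¬x2 ∧ ¬x4 ∨ x2 ∧ ¬x4) ∨ ¬¬¬x2   — De Morgan
= ¬x1 ∧ (¬x1 ∨ ¬x2 ∧ ¬x4 ∨ x2 ∧ ¬x4) ∨ ¬x2   — double negation
= ¬x1 ∧ (¬x1 ∨ ¬x4) ∨ ¬x2   — distribution
= ¬x1 ∨ ¬x2   — absorption

¬x1 ∨ ¬x2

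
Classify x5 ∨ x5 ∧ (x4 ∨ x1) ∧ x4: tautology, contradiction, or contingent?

contingent

x5 ∨ x5 ∧ (x4 ∨ x1) ∧ x4
= x5 ∨ x5 ∧ x4   [absorption]
= x5   [absorption]
This depends on x5, so it is not a constant.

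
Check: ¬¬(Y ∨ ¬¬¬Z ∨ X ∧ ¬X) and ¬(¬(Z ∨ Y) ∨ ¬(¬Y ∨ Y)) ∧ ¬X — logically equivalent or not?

E1: ¬¬(Y ∨ ¬¬¬Z ∨ X ∧ ¬X)
    = ¬¬(Y ∨ ¬¬¬Z)   (complement / identity)
    = Y ∨ ¬¬¬Z   (double negation)
    = Y ∨ ¬Z   (double negation)
E2: ¬(¬(Z ∨ Y) ∨ ¬(¬Y ∨ Y)) ∧ ¬X
    = (Z ∨ Y) ∧ (¬Y ∨ Y) ∧ ¬X   (De Morgan)
    = (Z ∨ Y) ∧ ¬X   (complement / identity)
These differ: at X=1, Y=0, Z=0, E1 = 1 but E2 = 0.

No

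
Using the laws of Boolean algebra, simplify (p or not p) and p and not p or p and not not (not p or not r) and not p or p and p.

p

(p or not p) and p and not p or p and not not (not p or not r) and not p or p and p
= p and not p or p and not not (not p or not r) and not p or p and p   (complement / identity)
= p and not p or p and (not p or not r) and not p or p and p   (double negation)
= p and (not p or not r) and not p or p and p   (complement / identity)
= p and not p or p and p   (absorption)
= p   (distribution)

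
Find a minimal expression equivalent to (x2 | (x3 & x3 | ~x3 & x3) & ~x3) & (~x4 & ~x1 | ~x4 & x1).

x2 & ~x4

(x2 | (x3 & x3 | ~x3 & x3) & ~x3) & (~x4 & ~x1 | ~x4 & x1)
= (x2 | (x3 & x3 | ~x3 & x3) & ~x3) & ~x4   [distribution]
= (x2 | x3 & ~x3) & ~x4   [distribution]
= x2 & ~x4   [complement / identity]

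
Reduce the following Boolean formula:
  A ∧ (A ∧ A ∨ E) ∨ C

A ∧ (A ∧ A ∨ E) ∨ C
= A ∧ (A ∨ E) ∨ C   (idempotence)
= A ∨ C   (absorption)

A ∨ C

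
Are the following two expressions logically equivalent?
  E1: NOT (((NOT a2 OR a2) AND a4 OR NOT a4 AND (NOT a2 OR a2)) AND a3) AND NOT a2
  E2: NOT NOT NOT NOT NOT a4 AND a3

No

E1: NOT (((NOT a2 OR a2) AND a4 OR NOT a4 AND (NOT a2 OR a2)) AND a3) AND NOT a2
    = NOT ((NOT a2 OR a2) AND a3) AND NOT a2   [distribution]
    = NOT a3 AND NOT a2   [complement / identity]
E2: NOT NOT NOT NOT NOT a4 AND a3
    = NOT NOT NOT a4 AND a3   [double negation]
    = NOT a4 AND a3   [double negation]
These differ: at a2=0, a3=0, a4=0, E1 = 1 but E2 = 0.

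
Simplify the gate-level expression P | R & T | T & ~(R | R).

P | R & T | T & ~(R | R)
= P | R & T | T & ~R
= P | T

P | T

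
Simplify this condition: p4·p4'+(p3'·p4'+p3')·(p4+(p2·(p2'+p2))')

p3'·(p4+p2')

p4·p4'+(p3'·p4'+p3')·(p4+(p2·(p2'+p2))')
= p4·p4'+(p3'·p4'+p3')·(p4+p2')   (complement / identity)
= (p3'·p4'+p3')·(p4+p2')   (complement / identity)
= p3'·(p4+p2')   (absorption)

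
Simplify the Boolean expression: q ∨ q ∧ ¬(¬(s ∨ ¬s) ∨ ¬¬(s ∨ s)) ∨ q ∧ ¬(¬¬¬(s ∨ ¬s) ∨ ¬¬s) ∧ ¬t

q ∨ q ∧ ¬(¬(s ∨ ¬s) ∨ ¬¬(s ∨ s)) ∨ q ∧ ¬(¬¬¬(s ∨ ¬s) ∨ ¬¬s) ∧ ¬t
= q ∨ q ∧ ¬(¬(s ∨ ¬s) ∨ ¬¬s) ∨ q ∧ ¬(¬¬¬(s ∨ ¬s) ∨ ¬¬s) ∧ ¬t   (idempotence)
= q ∨ q ∧ ¬(¬(s ∨ ¬s) ∨ ¬¬s) ∨ q ∧ ¬(¬(s ∨ ¬s) ∨ ¬¬s) ∧ ¬t   (double negation)
= q ∨ q ∧ ¬(¬(s ∨ ¬s) ∨ ¬¬s)   (absorption)
= q ∨ q ∧ (s ∨ ¬s) ∧ ¬s   (De Morgan)
= q ∨ q ∧ ¬s   (complement / identity)
= q   (absorption)

q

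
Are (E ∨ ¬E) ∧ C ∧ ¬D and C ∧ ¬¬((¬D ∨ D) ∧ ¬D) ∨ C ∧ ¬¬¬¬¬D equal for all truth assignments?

E1: (E ∨ ¬E) ∧ C ∧ ¬D
    = C ∧ ¬D
E2: C ∧ ¬¬((¬D ∨ D) ∧ ¬D) ∨ C ∧ ¬¬¬¬¬D
    = C ∧ ¬¬¬D ∨ C ∧ ¬¬¬¬¬D
    = C ∧ ¬¬¬D ∨ C ∧ ¬¬¬D
    = C ∧ ¬¬¬D
    = C ∧ ¬D
Both reduce to C ∧ ¬D, so they are equivalent.

Yes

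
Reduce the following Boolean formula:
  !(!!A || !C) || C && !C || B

!(!!A || !C) || C && !C || B
= !A && C || C && !C || B   (De Morgan)
= !A && C || B   (complement / identity)

!A && C || B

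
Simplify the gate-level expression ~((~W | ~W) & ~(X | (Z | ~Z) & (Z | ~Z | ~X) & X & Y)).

~((~W | ~W) & ~(X | (Z | ~Z) & (Z | ~Z | ~X) & X & Y))
= ~(~W & ~(X | (Z | ~Z) & (Z | ~Z | ~X) & X & Y))   — idempotence
= ~(~W & ~(X | (Z | ~Z) & X & Y))   — absorption
= ~(~W & ~(X | X & Y))   — complement / identity
= ~(~W & ~X)   — absorption
= W | X   — De Morgan

W | X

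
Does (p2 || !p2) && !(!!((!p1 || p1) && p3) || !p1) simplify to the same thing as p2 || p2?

No

E1: (p2 || !p2) && !(!!((!p1 || p1) && p3) || !p1)
    = !(!!((!p1 || p1) && p3) || !p1)
    = !((!p1 || p1) && p3) && p1
    = !p3 && p1
E2: p2 || p2
    = p2
These differ: at p1=0, p2=1, p3=0, E1 = 0 but E2 = 1.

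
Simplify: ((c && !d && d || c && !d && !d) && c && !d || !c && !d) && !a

((c && !d && d || c && !d && !d) && c && !d || !c && !d) && !a
= (c && !d && c && !d || !c && !d) && !a   (distribution)
= (c && !d || !c && !d) && !a   (idempotence)
= !d && !a   (distribution)

!d && !a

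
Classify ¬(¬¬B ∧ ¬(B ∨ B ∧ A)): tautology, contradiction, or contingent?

tautology

¬(¬¬B ∧ ¬(B ∨ B ∧ A))
= ¬(¬¬B ∧ ¬B)   — absorption
= ¬B ∨ B   — De Morgan
= True   — complement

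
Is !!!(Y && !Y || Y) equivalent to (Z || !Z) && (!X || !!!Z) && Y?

No

E1: !!!(Y && !Y || Y)
    = !!!Y   (complement / identity)
    = !Y   (double negation)
E2: (Z || !Z) && (!X || !!!Z) && Y
    = (Z || !Z) && (!X || !Z) && Y   (double negation)
    = (!X || !Z) && Y   (complement / identity)
These differ: at X=0, Y=0, Z=0, E1 = 1 but E2 = 0.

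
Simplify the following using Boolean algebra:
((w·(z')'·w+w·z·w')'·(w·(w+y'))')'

w

((w·(z')'·w+w·z·w')'·(w·(w+y'))')'
= ((w·z·w+w·z·w')'·(w·(w+y'))')'
= w·z·w+w·z·w'+w·(w+y')
= w·z+w·(w+y')
= w·z+w
= w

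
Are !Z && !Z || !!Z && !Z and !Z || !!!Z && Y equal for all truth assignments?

E1: !Z && !Z || !!Z && !Z
    = !Z && !Z || Z && !Z
    = !Z
E2: !Z || !!!Z && Y
    = !Z || !Z && Y
    = !Z
Both reduce to !Z, so they are equivalent.

Yes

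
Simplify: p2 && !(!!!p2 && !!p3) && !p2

p2 && !(!!!p2 && !!p3) && !p2
= p2 && !(!p2 && !!p3) && !p2   [double negation]
= p2 && (p2 || !p3) && !p2   [De Morgan]
= p2 && !p2   [absorption]
= false   [complement]

false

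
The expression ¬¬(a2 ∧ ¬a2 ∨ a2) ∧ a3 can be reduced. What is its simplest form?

¬¬(a2 ∧ ¬a2 ∨ a2) ∧ a3
= (a2 ∧ ¬a2 ∨ a2) ∧ a3   (double negation)
= a2 ∧ a3   (complement / identity)

a2 ∧ a3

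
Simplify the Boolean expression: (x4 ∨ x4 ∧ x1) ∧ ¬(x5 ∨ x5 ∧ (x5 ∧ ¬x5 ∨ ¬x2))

x4 ∧ ¬x5

(x4 ∨ x4 ∧ x1) ∧ ¬(x5 ∨ x5 ∧ (x5 ∧ ¬x5 ∨ ¬x2))
= (x4 ∨ x4 ∧ x1) ∧ ¬(x5 ∨ x5 ∧ ¬x2)   (complement / identity)
= x4 ∧ ¬(x5 ∨ x5 ∧ ¬x2)   (absorption)
= x4 ∧ ¬x5   (absorption)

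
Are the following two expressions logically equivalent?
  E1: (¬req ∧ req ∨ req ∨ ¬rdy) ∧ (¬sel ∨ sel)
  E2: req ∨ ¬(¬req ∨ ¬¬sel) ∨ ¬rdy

E1: (¬req ∧ req ∨ req ∨ ¬rdy) ∧ (¬sel ∨ sel)
    = (req ∨ ¬rdy) ∧ (¬sel ∨ sel)   [complement / identity]
    = req ∨ ¬rdy   [complement / identity]
E2: req ∨ ¬(¬req ∨ ¬¬sel) ∨ ¬rdy
    = req ∨ req ∧ ¬sel ∨ ¬rdy   [De Morgan]
    = req ∨ ¬rdy   [absorption]
Both reduce to req ∨ ¬rdy, so they are equivalent.

Yes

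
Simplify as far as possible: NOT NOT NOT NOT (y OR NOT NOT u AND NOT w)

NOT NOT NOT NOT (y OR NOT NOT u AND NOT w)
= NOT NOT NOT NOT (y OR u AND NOT w)   — double negation
= NOT NOT (y OR u AND NOT w)   — double negation
= y OR u AND NOT w   — double negation

y OR u AND NOT w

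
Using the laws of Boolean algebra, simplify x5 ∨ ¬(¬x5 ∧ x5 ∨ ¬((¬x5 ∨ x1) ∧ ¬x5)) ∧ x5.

x5

x5 ∨ ¬(¬x5 ∧ x5 ∨ ¬((¬x5 ∨ x1) ∧ ¬x5)) ∧ x5
= x5 ∨ ¬(¬x5 ∧ x5 ∨ ¬¬x5) ∧ x5   — absorption
= x5 ∨ ¬¬¬x5 ∧ x5   — complement / identity
= x5 ∨ ¬x5 ∧ x5   — double negation
= x5   — complement / identity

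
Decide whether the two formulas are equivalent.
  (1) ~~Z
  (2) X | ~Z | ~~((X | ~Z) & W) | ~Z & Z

E1: ~~Z
    = Z   [double negation]
E2: X | ~Z | ~~((X | ~Z) & W) | ~Z & Z
    = X | ~Z | (X | ~Z) & W | ~Z & Z   [double negation]
    = X | ~Z | ~Z & Z   [absorption]
    = X | ~Z   [complement / identity]
These differ: at W=0, X=0, Z=0, E1 = 0 but E2 = 1.

No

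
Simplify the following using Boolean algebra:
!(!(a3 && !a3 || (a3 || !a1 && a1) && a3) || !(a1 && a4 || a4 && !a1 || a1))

a3 && (a4 || a1)

!(!(a3 && !a3 || (a3 || !a1 && a1) && a3) || !(a1 && a4 || a4 && !a1 || a1))
= !(!(a3 && !a3 || a3 && a3) || !(a1 && a4 || a4 && !a1 || a1))
= (a3 && !a3 || a3 && a3) && (a1 && a4 || a4 && !a1 || a1)
= (a3 && !a3 || a3 && a3) && (a4 || a1)
= a3 && (a4 || a1)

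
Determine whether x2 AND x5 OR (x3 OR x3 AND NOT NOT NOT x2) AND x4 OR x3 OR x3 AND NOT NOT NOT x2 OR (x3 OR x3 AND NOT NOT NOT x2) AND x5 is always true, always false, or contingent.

contingent

x2 AND x5 OR (x3 OR x3 AND NOT NOT NOT x2) AND x4 OR x3 OR x3 AND NOT NOT NOT x2 OR (x3 OR x3 AND NOT NOT NOT x2) AND x5
= x2 AND x5 OR x3 OR x3 AND NOT NOT NOT x2 OR (x3 OR x3 AND NOT NOT NOT x2) AND x5
= x2 AND x5 OR x3 OR x3 AND NOT NOT NOT x2
= x2 AND x5 OR x3 OR x3 AND NOT x2
= x2 AND x5 OR x3
This depends on x2, x3, x5, so it is not a constant.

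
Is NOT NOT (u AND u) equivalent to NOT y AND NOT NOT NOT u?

No

E1: NOT NOT (u AND u)
    = NOT NOT u
    = u
E2: NOT y AND NOT NOT NOT u
    = NOT y AND NOT u
These differ: at u=1, y=0, E1 = 1 but E2 = 0.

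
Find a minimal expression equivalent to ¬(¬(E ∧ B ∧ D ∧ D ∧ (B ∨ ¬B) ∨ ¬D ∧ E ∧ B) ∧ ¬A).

¬(¬(E ∧ B ∧ D ∧ D ∧ (B ∨ ¬B) ∨ ¬D ∧ E ∧ B) ∧ ¬A)
= ¬(¬(E ∧ B ∧ D ∧ D ∨ ¬D ∧ E ∧ B) ∧ ¬A)   [complement / identity]
= ¬(¬(E ∧ B ∧ D ∨ ¬D ∧ E ∧ B) ∧ ¬A)   [idempotence]
= ¬(¬(E ∧ B) ∧ ¬A)   [distribution]
= E ∧ B ∨ A   [De Morgan]

E ∧ B ∨ A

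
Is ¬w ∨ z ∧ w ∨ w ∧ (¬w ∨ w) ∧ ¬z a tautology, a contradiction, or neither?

¬w ∨ z ∧ w ∨ w ∧ (¬w ∨ w) ∧ ¬z
= ¬w ∨ z ∧ w ∨ w ∧ ¬z   — complement / identity
= ¬w ∨ w   — distribution
= True   — complement

tautology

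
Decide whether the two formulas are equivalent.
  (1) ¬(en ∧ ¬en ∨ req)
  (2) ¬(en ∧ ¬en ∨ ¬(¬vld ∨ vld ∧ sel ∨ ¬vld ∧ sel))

No

E1: ¬(en ∧ ¬en ∨ req)
    = ¬req   — complement / identity
E2: ¬(en ∧ ¬en ∨ ¬(¬vld ∨ vld ∧ sel ∨ ¬vld ∧ sel))
    = ¬¬(¬vld ∨ vld ∧ sel ∨ ¬vld ∧ sel)   — complement / identity
    = ¬¬(¬vld ∨ sel)   — distribution
    = ¬vld ∨ sel   — double negation
These differ: at en=0, req=1, sel=1, vld=1, E1 = 0 but E2 = 1.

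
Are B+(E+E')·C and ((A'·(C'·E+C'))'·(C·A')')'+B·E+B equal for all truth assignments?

No

E1: B+(E+E')·C
    = B+C   [complement / identity]
E2: ((A'·(C'·E+C'))'·(C·A')')'+B·E+B
    = A'·(C'·E+C')+C·A'+B·E+B   [De Morgan]
    = A'·C'+C·A'+B·E+B   [absorption]
    = A'·C'+C·A'+B   [absorption]
    = A'+B   [distribution]
These differ: at A=0, B=0, C=0, E=1, E1 = 0 but E2 = 1.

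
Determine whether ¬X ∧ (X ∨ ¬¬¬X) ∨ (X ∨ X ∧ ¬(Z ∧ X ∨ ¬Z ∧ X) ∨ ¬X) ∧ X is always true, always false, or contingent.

¬X ∧ (X ∨ ¬¬¬X) ∨ (X ∨ X ∧ ¬(Z ∧ X ∨ ¬Z ∧ X) ∨ ¬X) ∧ X
= ¬X ∧ (X ∨ ¬X) ∨ (X ∨ X ∧ ¬(Z ∧ X ∨ ¬Z ∧ X) ∨ ¬X) ∧ X   [double negation]
= ¬X ∧ (X ∨ ¬X) ∨ (X ∨ X ∧ ¬X ∨ ¬X) ∧ X   [distribution]
= ¬X ∧ (X ∨ ¬X) ∨ (X ∨ ¬X) ∧ X   [complement / identity]
= X ∨ ¬X   [distribution]
= True   [complement]

always true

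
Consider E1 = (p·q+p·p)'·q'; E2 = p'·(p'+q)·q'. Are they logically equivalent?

E1: (p·q+p·p)'·q'
    = (p·q+p)'·q'   [idempotence]
    = p'·q'   [absorption]
E2: p'·(p'+q)·q'
    = p'·q'   [absorption]
Both reduce to p'·q', so they are equivalent.

Yes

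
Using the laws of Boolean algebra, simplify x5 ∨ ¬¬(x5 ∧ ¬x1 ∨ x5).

x5

x5 ∨ ¬¬(x5 ∧ ¬x1 ∨ x5)
= x5 ∨ ¬¬x5
= x5 ∨ x5
= x5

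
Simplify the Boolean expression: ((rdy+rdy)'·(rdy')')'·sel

sel

((rdy+rdy)'·(rdy')')'·sel
= (rdy'·(rdy')')'·sel   [idempotence]
= (rdy+rdy')·sel   [De Morgan]
= sel   [complement / identity]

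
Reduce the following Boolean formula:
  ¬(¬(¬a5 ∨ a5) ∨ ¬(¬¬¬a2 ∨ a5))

¬(¬(¬a5 ∨ a5) ∨ ¬(¬¬¬a2 ∨ a5))
= (¬a5 ∨ a5) ∧ (¬¬¬a2 ∨ a5)
= ¬¬¬a2 ∨ a5
= ¬a2 ∨ a5

¬a2 ∨ a5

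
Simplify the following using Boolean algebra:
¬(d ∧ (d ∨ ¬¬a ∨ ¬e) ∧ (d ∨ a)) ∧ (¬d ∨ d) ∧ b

¬d ∧ b

¬(d ∧ (d ∨ ¬¬a ∨ ¬e) ∧ (d ∨ a)) ∧ (¬d ∨ d) ∧ b
= ¬(d ∧ (d ∨ ¬¬a ∨ ¬e) ∧ (d ∨ a)) ∧ b
= ¬(d ∧ (d ∨ a ∨ ¬e) ∧ (d ∨ a)) ∧ b
= ¬(d ∧ (d ∨ a)) ∧ b
= ¬d ∧ b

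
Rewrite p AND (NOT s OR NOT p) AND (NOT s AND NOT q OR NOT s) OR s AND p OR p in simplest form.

p AND (NOT s OR NOT p) AND (NOT s AND NOT q OR NOT s) OR s AND p OR p
= p AND (NOT s OR NOT p) AND NOT s OR s AND p OR p   — absorption
= p AND NOT s OR s AND p OR p   — absorption
= p OR p   — distribution
= p   — idempotence

p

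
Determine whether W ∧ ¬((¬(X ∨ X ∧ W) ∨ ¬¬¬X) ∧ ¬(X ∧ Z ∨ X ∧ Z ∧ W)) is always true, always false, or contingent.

contingent

W ∧ ¬((¬(X ∨ X ∧ W) ∨ ¬¬¬X) ∧ ¬(X ∧ Z ∨ X ∧ Z ∧ W))
= W ∧ ¬((¬(X ∨ X ∧ W) ∨ ¬X) ∧ ¬(X ∧ Z ∨ X ∧ Z ∧ W))   [double negation]
= W ∧ ¬((¬(X ∨ X ∧ W) ∨ ¬X) ∧ ¬(X ∧ Z))   [absorption]
= W ∧ ¬((¬X ∨ ¬X) ∧ ¬(X ∧ Z))   [absorption]
= W ∧ ¬(¬X ∧ ¬(X ∧ Z))   [idempotence]
= W ∧ (X ∨ X ∧ Z)   [De Morgan]
= W ∧ X   [absorption]
This depends on W, X, so it is not a constant.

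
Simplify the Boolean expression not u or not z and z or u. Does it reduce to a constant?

not u or not z and z or u
= not u or u
= True

True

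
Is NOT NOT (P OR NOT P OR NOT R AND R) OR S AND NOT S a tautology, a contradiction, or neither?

tautology

NOT NOT (P OR NOT P OR NOT R AND R) OR S AND NOT S
= NOT NOT (P OR NOT P OR NOT R AND R)   (complement / identity)
= P OR NOT P OR NOT R AND R   (double negation)
= P OR NOT P   (complement / identity)
= TRUE   (complement)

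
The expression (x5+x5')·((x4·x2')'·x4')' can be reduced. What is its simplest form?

(x5+x5')·((x4·x2')'·x4')'
= ((x4·x2')'·x4')'   [complement / identity]
= x4·x2'+x4   [De Morgan]
= x4   [absorption]

x4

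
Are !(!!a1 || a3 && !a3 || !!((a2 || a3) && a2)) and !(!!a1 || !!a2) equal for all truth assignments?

Yes

E1: !(!!a1 || a3 && !a3 || !!((a2 || a3) && a2))
    = !(!!a1 || !!((a2 || a3) && a2))   (complement / identity)
    = !a1 && !((a2 || a3) && a2)   (De Morgan)
    = !a1 && !a2   (absorption)
E2: !(!!a1 || !!a2)
    = !a1 && !a2   (De Morgan)
Both reduce to !a1 && !a2, so they are equivalent.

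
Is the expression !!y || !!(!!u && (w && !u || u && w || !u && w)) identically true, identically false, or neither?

!!y || !!(!!u && (w && !u || u && w || !u && w))
= !!y || !!u && (w && !u || u && w || !u && w)   [double negation]
= !!y || !!u && (w && !u || w)   [distribution]
= !!y || u && (w && !u || w)   [double negation]
= y || u && (w && !u || w)   [double negation]
= y || u && w   [absorption]
This depends on u, w, y, so it is not a constant.

neither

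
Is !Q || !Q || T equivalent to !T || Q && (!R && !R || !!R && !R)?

No

E1: !Q || !Q || T
    = !Q || T   [idempotence]
E2: !T || Q && (!R && !R || !!R && !R)
    = !T || Q && (!R && !R || R && !R)   [double negation]
    = !T || Q && !R   [distribution]
These differ: at Q=0, R=1, T=1, E1 = 1 but E2 = 0.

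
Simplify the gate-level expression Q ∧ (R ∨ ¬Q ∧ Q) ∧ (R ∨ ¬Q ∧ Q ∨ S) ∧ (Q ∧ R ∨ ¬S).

Q ∧ R

Q ∧ (R ∨ ¬Q ∧ Q) ∧ (R ∨ ¬Q ∧ Q ∨ S) ∧ (Q ∧ R ∨ ¬S)
= Q ∧ (R ∨ ¬Q ∧ Q) ∧ (Q ∧ R ∨ ¬S)   (absorption)
= Q ∧ R ∧ (Q ∧ R ∨ ¬S)   (complement / identity)
= Q ∧ R   (absorption)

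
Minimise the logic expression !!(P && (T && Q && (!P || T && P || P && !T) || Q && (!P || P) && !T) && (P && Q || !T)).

!!(P && (T && Q && (!P || T && P || P && !T) || Q && (!P || P) && !T) && (P && Q || !T))
= !!(P && (T && Q && (!P || P) || Q && (!P || P) && !T) && (P && Q || !T))   [distribution]
= !!(P && Q && (!P || P) && (P && Q || !T))   [distribution]
= !!(P && Q && (P && Q || !T))   [complement / identity]
= P && Q && (P && Q || !T)   [double negation]
= P && Q   [absorption]

P && Q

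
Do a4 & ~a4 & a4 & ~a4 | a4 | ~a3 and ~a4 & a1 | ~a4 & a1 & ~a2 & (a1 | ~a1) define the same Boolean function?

No

E1: a4 & ~a4 & a4 & ~a4 | a4 | ~a3
    = a4 & ~a4 | a4 | ~a3
    = a4 | ~a3
E2: ~a4 & a1 | ~a4 & a1 & ~a2 & (a1 | ~a1)
    = ~a4 & a1 | ~a4 & a1 & ~a2
    = ~a4 & a1
These differ: at a1=0, a2=1, a3=0, a4=1, E1 = 1 but E2 = 0.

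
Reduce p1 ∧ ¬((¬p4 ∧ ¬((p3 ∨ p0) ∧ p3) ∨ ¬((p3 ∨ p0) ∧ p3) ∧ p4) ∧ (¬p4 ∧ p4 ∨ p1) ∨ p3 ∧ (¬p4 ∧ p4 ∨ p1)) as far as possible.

False

p1 ∧ ¬((¬p4 ∧ ¬((p3 ∨ p0) ∧ p3) ∨ ¬((p3 ∨ p0) ∧ p3) ∧ p4) ∧ (¬p4 ∧ p4 ∨ p1) ∨ p3 ∧ (¬p4 ∧ p4 ∨ p1))
= p1 ∧ ¬(¬((p3 ∨ p0) ∧ p3) ∧ (¬p4 ∧ p4 ∨ p1) ∨ p3 ∧ (¬p4 ∧ p4 ∨ p1))   — distribution
= p1 ∧ ¬(¬p3 ∧ (¬p4 ∧ p4 ∨ p1) ∨ p3 ∧ (¬p4 ∧ p4 ∨ p1))   — absorption
= p1 ∧ ¬(¬p4 ∧ p4 ∨ p1)   — distribution
= p1 ∧ ¬p1   — complement / identity
= False   — complement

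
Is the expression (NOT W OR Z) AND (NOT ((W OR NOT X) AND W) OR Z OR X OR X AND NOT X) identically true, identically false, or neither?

neither

(NOT W OR Z) AND (NOT ((W OR NOT X) AND W) OR Z OR X OR X AND NOT X)
= (NOT W OR Z) AND (NOT W OR Z OR X OR X AND NOT X)   (absorption)
= (NOT W OR Z) AND (NOT W OR Z OR X)   (complement / identity)
= NOT W OR Z   (absorption)
This depends on W, Z, so it is not a constant.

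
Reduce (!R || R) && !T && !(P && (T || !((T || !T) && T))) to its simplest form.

(!R || R) && !T && !(P && (T || !((T || !T) && T)))
= (!R || R) && !T && !(P && (T || !T))   [complement / identity]
= (!R || R) && !T && !P   [complement / identity]
= !T && !P   [complement / identity]

!T && !P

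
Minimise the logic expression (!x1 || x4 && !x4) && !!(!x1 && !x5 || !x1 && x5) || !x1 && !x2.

(!x1 || x4 && !x4) && !!(!x1 && !x5 || !x1 && x5) || !x1 && !x2
= (!x1 || x4 && !x4) && !!!x1 || !x1 && !x2   [distribution]
= (!x1 || x4 && !x4) && !x1 || !x1 && !x2   [double negation]
= !x1 && !x1 || !x1 && !x2   [complement / identity]
= !x1 || !x1 && !x2   [idempotence]
= !x1   [absorption]

!x1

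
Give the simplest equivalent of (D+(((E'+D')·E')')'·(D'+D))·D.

(D+(((E'+D')·E')')'·(D'+D))·D
= (D+((E')')'·(D'+D))·D
= (D+((E')')')·D
= (D+E')·D
= D

D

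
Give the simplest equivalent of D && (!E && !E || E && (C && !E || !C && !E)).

D && !E

D && (!E && !E || E && (C && !E || !C && !E))
= D && (!E && !E || E && !E)   [distribution]
= D && !E   [distribution]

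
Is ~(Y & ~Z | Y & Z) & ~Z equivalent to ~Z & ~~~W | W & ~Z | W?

No

E1: ~(Y & ~Z | Y & Z) & ~Z
    = ~Y & ~Z
E2: ~Z & ~~~W | W & ~Z | W
    = ~Z & ~W | W & ~Z | W
    = ~Z | W
These differ: at W=1, Y=1, Z=0, E1 = 0 but E2 = 1.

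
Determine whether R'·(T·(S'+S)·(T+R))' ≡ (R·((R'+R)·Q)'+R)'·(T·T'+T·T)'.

Yes

E1: R'·(T·(S'+S)·(T+R))'
    = R'·(T·(T+R))'   (complement / identity)
    = R'·T'   (absorption)
E2: (R·((R'+R)·Q)'+R)'·(T·T'+T·T)'
    = (R·((R'+R)·Q)'+R)'·T'   (distribution)
    = (R·Q'+R)'·T'   (complement / identity)
    = R'·T'   (absorption)
Both reduce to R'·T', so they are equivalent.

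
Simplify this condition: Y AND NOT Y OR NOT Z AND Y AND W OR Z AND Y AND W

Y AND W

Y AND NOT Y OR NOT Z AND Y AND W OR Z AND Y AND W
= NOT Z AND Y AND W OR Z AND Y AND W   (complement / identity)
= Y AND W   (distribution)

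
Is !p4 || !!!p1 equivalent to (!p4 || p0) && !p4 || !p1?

E1: !p4 || !!!p1
    = !p4 || !p1   — double negation
E2: (!p4 || p0) && !p4 || !p1
    = !p4 || !p1   — absorption
Both reduce to !p4 || !p1, so they are equivalent.

Yes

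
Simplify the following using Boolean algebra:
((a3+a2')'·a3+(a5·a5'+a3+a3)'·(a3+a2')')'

a3+a2'

((a3+a2')'·a3+(a5·a5'+a3+a3)'·(a3+a2')')'
= ((a3+a2')'·a3+(a3+a3)'·(a3+a2')')'   (complement / identity)
= ((a3+a2')'·(a3+(a3+a3)'))'   (distribution)
= ((a3+a2')'·(a3+a3'))'   (idempotence)
= ((a3+a2')')'   (complement / identity)
= a3+a2'   (double negation)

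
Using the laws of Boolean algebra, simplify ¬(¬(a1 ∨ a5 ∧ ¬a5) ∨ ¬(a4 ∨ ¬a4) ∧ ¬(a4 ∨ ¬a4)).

a1

¬(¬(a1 ∨ a5 ∧ ¬a5) ∨ ¬(a4 ∨ ¬a4) ∧ ¬(a4 ∨ ¬a4))
= ¬(¬a1 ∨ ¬(a4 ∨ ¬a4) ∧ ¬(a4 ∨ ¬a4))   (complement / identity)
= ¬(¬a1 ∨ ¬(a4 ∨ ¬a4))   (idempotence)
= a1 ∧ (a4 ∨ ¬a4)   (De Morgan)
= a1   (complement / identity)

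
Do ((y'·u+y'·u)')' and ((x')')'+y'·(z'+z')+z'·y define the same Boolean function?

E1: ((y'·u+y'·u)')'
    = ((y'·u)')'   (idempotence)
    = y'·u   (double negation)
E2: ((x')')'+y'·(z'+z')+z'·y
    = x'+y'·(z'+z')+z'·y   (double negation)
    = x'+y'·z'+z'·y   (idempotence)
    = x'+z'   (distribution)
These differ: at u=1, x=0, y=1, z=0, E1 = 0 but E2 = 1.

No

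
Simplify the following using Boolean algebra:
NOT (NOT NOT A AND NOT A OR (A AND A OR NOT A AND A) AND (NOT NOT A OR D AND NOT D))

NOT A

NOT (NOT NOT A AND NOT A OR (A AND A OR NOT A AND A) AND (NOT NOT A OR D AND NOT D))
= NOT (NOT NOT A AND NOT A OR A AND (NOT NOT A OR D AND NOT D))   (distribution)
= NOT (NOT NOT A AND NOT A OR A AND NOT NOT A)   (complement / identity)
= NOT NOT NOT A   (distribution)
= NOT A   (double negation)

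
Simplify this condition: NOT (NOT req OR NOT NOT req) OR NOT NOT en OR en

en

NOT (NOT req OR NOT NOT req) OR NOT NOT en OR en
= NOT (NOT req OR NOT NOT req) OR en OR en   (double negation)
= req AND NOT req OR en OR en   (De Morgan)
= en OR en   (complement / identity)
= en   (idempotence)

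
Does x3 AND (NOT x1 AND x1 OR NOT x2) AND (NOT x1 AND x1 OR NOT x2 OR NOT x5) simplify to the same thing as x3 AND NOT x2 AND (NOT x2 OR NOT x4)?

E1: x3 AND (NOT x1 AND x1 OR NOT x2) AND (NOT x1 AND x1 OR NOT x2 OR NOT x5)
    = x3 AND (NOT x1 AND x1 OR NOT x2)   — absorption
    = x3 AND NOT x2   — complement / identity
E2: x3 AND NOT x2 AND (NOT x2 OR NOT x4)
    = x3 AND NOT x2   — absorption
Both reduce to x3 AND NOT x2, so they are equivalent.

Yes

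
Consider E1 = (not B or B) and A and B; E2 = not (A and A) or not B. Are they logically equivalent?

No

E1: (not B or B) and A and B
    = A and B   [complement / identity]
E2: not (A and A) or not B
    = not A or not B   [idempotence]
These differ: at A=0, B=0, E1 = 0 but E2 = 1.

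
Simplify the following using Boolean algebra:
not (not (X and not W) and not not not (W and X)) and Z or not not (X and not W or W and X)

X

not (not (X and not W) and not not not (W and X)) and Z or not not (X and not W or W and X)
= not (not (X and not W) and not (W and X)) and Z or not not (X and not W or W and X)   [double negation]
= not (not (X and not W) and not (W and X)) and Z or X and not W or W and X   [double negation]
= (X and not W or W and X) and Z or X and not W or W and X   [De Morgan]
= X and not W or W and X   [absorption]
= X   [distribution]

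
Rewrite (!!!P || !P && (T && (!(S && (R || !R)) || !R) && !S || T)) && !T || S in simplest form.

!P && !T || S

(!!!P || !P && (T && (!(S && (R || !R)) || !R) && !S || T)) && !T || S
= (!!!P || !P && (T && (!S || !R) && !S || T)) && !T || S
= (!!!P || !P && (T && !S || T)) && !T || S
= (!P || !P && (T && !S || T)) && !T || S
= (!P || !P && T) && !T || S
= !P && !T || S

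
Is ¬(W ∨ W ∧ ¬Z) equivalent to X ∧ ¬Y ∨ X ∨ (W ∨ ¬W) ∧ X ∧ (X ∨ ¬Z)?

E1: ¬(W ∨ W ∧ ¬Z)
    = ¬W   — absorption
E2: X ∧ ¬Y ∨ X ∨ (W ∨ ¬W) ∧ X ∧ (X ∨ ¬Z)
    = X ∧ ¬Y ∨ X ∨ X ∧ (X ∨ ¬Z)   — complement / identity
    = X ∨ X ∧ (X ∨ ¬Z)   — absorption
    = X ∨ X   — absorption
    = X   — idempotence
These differ: at W=0, X=0, Y=0, Z=1, E1 = 1 but E2 = 0.

No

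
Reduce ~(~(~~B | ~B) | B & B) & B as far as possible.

~(~(~~B | ~B) | B & B) & B
= ~(~B & B | B & B) & B   (De Morgan)
= ~B & B   (distribution)
= 0   (complement)

0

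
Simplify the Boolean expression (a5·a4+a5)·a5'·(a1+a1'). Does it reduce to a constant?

(a5·a4+a5)·a5'·(a1+a1')
= (a5·a4+a5)·a5'
= a5·a5'
= 0

0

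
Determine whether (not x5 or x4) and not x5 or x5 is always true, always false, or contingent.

always true

(not x5 or x4) and not x5 or x5
= not x5 or x5   (absorption)
= True   (complement)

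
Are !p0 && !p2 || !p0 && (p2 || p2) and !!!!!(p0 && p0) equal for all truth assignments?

Yes

E1: !p0 && !p2 || !p0 && (p2 || p2)
    = !p0 && !p2 || !p0 && p2   — idempotence
    = !p0   — distribution
E2: !!!!!(p0 && p0)
    = !!!(p0 && p0)   — double negation
    = !(p0 && p0)   — double negation
    = !p0   — idempotence
Both reduce to !p0, so they are equivalent.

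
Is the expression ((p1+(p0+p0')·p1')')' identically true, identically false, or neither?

((p1+(p0+p0')·p1')')'
= p1+(p0+p0')·p1'
= p1+p1'
= 1

identically true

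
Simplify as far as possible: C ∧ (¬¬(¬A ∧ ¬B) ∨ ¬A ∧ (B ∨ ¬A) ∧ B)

C ∧ ¬A

C ∧ (¬¬(¬A ∧ ¬B) ∨ ¬A ∧ (B ∨ ¬A) ∧ B)
= C ∧ (¬A ∧ ¬B ∨ ¬A ∧ (B ∨ ¬A) ∧ B)   [double negation]
= C ∧ (¬A ∧ ¬B ∨ ¬A ∧ B)   [absorption]
= C ∧ ¬A   [distribution]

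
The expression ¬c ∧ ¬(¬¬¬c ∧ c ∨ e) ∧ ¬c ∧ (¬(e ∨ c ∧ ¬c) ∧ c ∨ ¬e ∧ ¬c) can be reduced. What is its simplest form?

¬c ∧ ¬(¬¬¬c ∧ c ∨ e) ∧ ¬c ∧ (¬(e ∨ c ∧ ¬c) ∧ c ∨ ¬e ∧ ¬c)
= ¬c ∧ ¬(¬c ∧ c ∨ e) ∧ ¬c ∧ (¬(e ∨ c ∧ ¬c) ∧ c ∨ ¬e ∧ ¬c)   (double negation)
= ¬c ∧ ¬(¬c ∧ c ∨ e) ∧ ¬c ∧ (¬e ∧ c ∨ ¬e ∧ ¬c)   (complement / identity)
= ¬c ∧ ¬e ∧ ¬c ∧ (¬e ∧ c ∨ ¬e ∧ ¬c)   (complement / identity)
= ¬c ∧ ¬e ∧ ¬c ∧ ¬e   (distribution)
= ¬c ∧ ¬e   (idempotence)

¬c ∧ ¬e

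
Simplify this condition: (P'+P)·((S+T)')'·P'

(P'+P)·((S+T)')'·P'
= (P'+P)·(S+T)·P'   (double negation)
= (S+T)·P'   (complement / identity)

(S+T)·P'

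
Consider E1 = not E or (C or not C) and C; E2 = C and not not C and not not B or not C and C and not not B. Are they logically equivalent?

E1: not E or (C or not C) and C
    = not E or C   — complement / identity
E2: C and not not C and not not B or not C and C and not not B
    = C and C and not not B or not C and C and not not B   — double negation
    = C and not not B   — distribution
    = C and B   — double negation
These differ: at B=0, C=0, E=0, E1 = 1 but E2 = 0.

No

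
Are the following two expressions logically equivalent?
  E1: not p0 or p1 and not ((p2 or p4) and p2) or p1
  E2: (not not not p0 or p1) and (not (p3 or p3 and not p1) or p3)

Yes

E1: not p0 or p1 and not ((p2 or p4) and p2) or p1
    = not p0 or p1 and not p2 or p1   [absorption]
    = not p0 or p1   [absorption]
E2: (not not not p0 or p1) and (not (p3 or p3 and not p1) or p3)
    = (not not not p0 or p1) and (not p3 or p3)   [absorption]
    = not not not p0 or p1   [complement / identity]
    = not p0 or p1   [double negation]
Both reduce to not p0 or p1, so they are equivalent.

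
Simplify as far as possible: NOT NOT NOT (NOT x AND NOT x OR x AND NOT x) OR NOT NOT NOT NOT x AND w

x

NOT NOT NOT (NOT x AND NOT x OR x AND NOT x) OR NOT NOT NOT NOT x AND w
= NOT NOT NOT NOT x OR NOT NOT NOT NOT x AND w   [distribution]
= NOT NOT NOT NOT x   [absorption]
= NOT NOT x   [double negation]
= x   [double negation]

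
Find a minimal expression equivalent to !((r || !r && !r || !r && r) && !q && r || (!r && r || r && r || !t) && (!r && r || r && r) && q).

!r

!((r || !r && !r || !r && r) && !q && r || (!r && r || r && r || !t) && (!r && r || r && r) && q)
= !((r || !r && !r || !r && r) && !q && r || (!r && r || r && r) && q)   [absorption]
= !((r || !r && !r || !r && r) && !q && r || r && q)   [distribution]
= !((r || !r) && !q && r || r && q)   [distribution]
= !(!q && r || r && q)   [complement / identity]
= !r   [distribution]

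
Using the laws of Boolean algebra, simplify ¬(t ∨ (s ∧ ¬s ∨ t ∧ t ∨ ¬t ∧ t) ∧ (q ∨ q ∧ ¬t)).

¬(t ∨ (s ∧ ¬s ∨ t ∧ t ∨ ¬t ∧ t) ∧ (q ∨ q ∧ ¬t))
= ¬(t ∨ (t ∧ t ∨ ¬t ∧ t) ∧ (q ∨ q ∧ ¬t))   — complement / identity
= ¬(t ∨ t ∧ (q ∨ q ∧ ¬t))   — distribution
= ¬(t ∨ t ∧ q)   — absorption
= ¬t   — absorption

¬t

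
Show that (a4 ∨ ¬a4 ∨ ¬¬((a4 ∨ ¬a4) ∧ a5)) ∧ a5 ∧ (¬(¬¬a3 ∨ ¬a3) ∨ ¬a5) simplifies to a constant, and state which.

False

(a4 ∨ ¬a4 ∨ ¬¬((a4 ∨ ¬a4) ∧ a5)) ∧ a5 ∧ (¬(¬¬a3 ∨ ¬a3) ∨ ¬a5)
= (a4 ∨ ¬a4 ∨ (a4 ∨ ¬a4) ∧ a5) ∧ a5 ∧ (¬(¬¬a3 ∨ ¬a3) ∨ ¬a5)   [double negation]
= (a4 ∨ ¬a4 ∨ (a4 ∨ ¬a4) ∧ a5) ∧ a5 ∧ (¬a3 ∧ a3 ∨ ¬a5)   [De Morgan]
= (a4 ∨ ¬a4) ∧ a5 ∧ (¬a3 ∧ a3 ∨ ¬a5)   [absorption]
= a5 ∧ (¬a3 ∧ a3 ∨ ¬a5)   [complement / identity]
= a5 ∧ ¬a5   [complement / identity]
= False   [complement]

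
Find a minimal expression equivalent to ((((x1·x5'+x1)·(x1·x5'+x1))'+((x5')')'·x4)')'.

((((x1·x5'+x1)·(x1·x5'+x1))'+((x5')')'·x4)')'
= ((x1·x5'+x1)·(x1·x5'+x1))'+((x5')')'·x4   — double negation
= ((x1·x5'+x1)·(x1·x5'+x1))'+x5'·x4   — double negation
= (x1·x5'+x1)'+x5'·x4   — idempotence
= x1'+x5'·x4   — absorption

x1'+x5'·x4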